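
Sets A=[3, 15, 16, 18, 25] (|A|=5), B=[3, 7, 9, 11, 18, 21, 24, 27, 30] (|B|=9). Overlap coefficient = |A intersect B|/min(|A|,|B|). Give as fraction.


A intersect B = [3, 18]
|A intersect B| = 2
min(|A|, |B|) = min(5, 9) = 5
Overlap = 2 / 5 = 2/5

2/5


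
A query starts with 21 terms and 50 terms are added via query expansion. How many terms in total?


Original terms: 21
Expansion terms: 50
Total = 21 + 50 = 71

71


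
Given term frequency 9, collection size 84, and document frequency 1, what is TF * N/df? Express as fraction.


TF * (N/df)
= 9 * (84/1)
= 9 * 84
= 756

756


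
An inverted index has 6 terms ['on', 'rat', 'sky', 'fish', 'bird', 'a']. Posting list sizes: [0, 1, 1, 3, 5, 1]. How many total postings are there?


Summing posting list sizes:
'on': 0 postings
'rat': 1 postings
'sky': 1 postings
'fish': 3 postings
'bird': 5 postings
'a': 1 postings
Total = 0 + 1 + 1 + 3 + 5 + 1 = 11

11


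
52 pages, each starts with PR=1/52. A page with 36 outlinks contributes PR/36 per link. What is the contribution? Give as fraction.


Initial PR = 1/52 = 1/52
Outlinks = 36
Contribution per link = PR / outlinks
= 1/52 / 36
= 1/1872

1/1872


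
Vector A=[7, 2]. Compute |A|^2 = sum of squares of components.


|A|^2 = sum of squared components
A[0]^2 = 7^2 = 49
A[1]^2 = 2^2 = 4
Sum = 49 + 4 = 53

53


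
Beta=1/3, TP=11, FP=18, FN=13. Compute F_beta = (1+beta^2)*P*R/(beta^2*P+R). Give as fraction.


P = TP/(TP+FP) = 11/29 = 11/29
R = TP/(TP+FN) = 11/24 = 11/24
beta^2 = 1/3^2 = 1/9
(1 + beta^2) = 10/9
Numerator = (1+beta^2)*P*R = 605/3132
Denominator = beta^2*P + R = 11/261 + 11/24 = 1045/2088
F_beta = 22/57

22/57


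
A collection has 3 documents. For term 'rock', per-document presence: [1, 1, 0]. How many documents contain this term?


Checking each document for 'rock':
Doc 1: present
Doc 2: present
Doc 3: absent
df = sum of presences = 1 + 1 + 0 = 2

2


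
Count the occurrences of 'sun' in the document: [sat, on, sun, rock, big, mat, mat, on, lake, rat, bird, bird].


Document has 12 words
Scanning for 'sun':
Found at positions: [2]
Count = 1

1


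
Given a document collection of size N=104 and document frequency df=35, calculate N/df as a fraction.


IDF ratio = N / df
= 104 / 35
= 104/35

104/35


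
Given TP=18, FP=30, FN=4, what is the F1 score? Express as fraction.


F1 = 2 * P * R / (P + R)
P = TP/(TP+FP) = 18/48 = 3/8
R = TP/(TP+FN) = 18/22 = 9/11
2 * P * R = 2 * 3/8 * 9/11 = 27/44
P + R = 3/8 + 9/11 = 105/88
F1 = 27/44 / 105/88 = 18/35

18/35


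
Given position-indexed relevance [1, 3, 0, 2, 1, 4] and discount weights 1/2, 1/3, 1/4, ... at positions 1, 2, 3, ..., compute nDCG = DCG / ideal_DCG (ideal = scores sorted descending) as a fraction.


Position discount weights w_i = 1/(i+1) for i=1..6:
Weights = [1/2, 1/3, 1/4, 1/5, 1/6, 1/7]
Actual relevance: [1, 3, 0, 2, 1, 4]
DCG = 1/2 + 3/3 + 0/4 + 2/5 + 1/6 + 4/7 = 277/105
Ideal relevance (sorted desc): [4, 3, 2, 1, 1, 0]
Ideal DCG = 4/2 + 3/3 + 2/4 + 1/5 + 1/6 + 0/7 = 58/15
nDCG = DCG / ideal_DCG = 277/105 / 58/15 = 277/406

277/406


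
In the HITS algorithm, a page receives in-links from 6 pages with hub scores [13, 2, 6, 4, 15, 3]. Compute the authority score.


Authority = sum of hub scores of in-linkers
In-link 1: hub score = 13
In-link 2: hub score = 2
In-link 3: hub score = 6
In-link 4: hub score = 4
In-link 5: hub score = 15
In-link 6: hub score = 3
Authority = 13 + 2 + 6 + 4 + 15 + 3 = 43

43


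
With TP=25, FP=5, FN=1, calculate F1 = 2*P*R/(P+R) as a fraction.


F1 = 2 * P * R / (P + R)
P = TP/(TP+FP) = 25/30 = 5/6
R = TP/(TP+FN) = 25/26 = 25/26
2 * P * R = 2 * 5/6 * 25/26 = 125/78
P + R = 5/6 + 25/26 = 70/39
F1 = 125/78 / 70/39 = 25/28

25/28


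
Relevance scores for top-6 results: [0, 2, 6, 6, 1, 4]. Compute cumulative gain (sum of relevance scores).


Cumulative Gain = sum of relevance scores
Position 1: rel=0, running sum=0
Position 2: rel=2, running sum=2
Position 3: rel=6, running sum=8
Position 4: rel=6, running sum=14
Position 5: rel=1, running sum=15
Position 6: rel=4, running sum=19
CG = 19

19


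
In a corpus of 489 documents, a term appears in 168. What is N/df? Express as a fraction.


IDF ratio = N / df
= 489 / 168
= 163/56

163/56


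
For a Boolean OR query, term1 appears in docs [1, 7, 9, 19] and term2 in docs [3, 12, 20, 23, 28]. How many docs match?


Boolean OR: find union of posting lists
term1 docs: [1, 7, 9, 19]
term2 docs: [3, 12, 20, 23, 28]
Union: [1, 3, 7, 9, 12, 19, 20, 23, 28]
|union| = 9

9


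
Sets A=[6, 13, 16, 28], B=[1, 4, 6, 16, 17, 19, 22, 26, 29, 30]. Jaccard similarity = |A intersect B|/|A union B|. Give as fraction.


A intersect B = [6, 16]
|A intersect B| = 2
A union B = [1, 4, 6, 13, 16, 17, 19, 22, 26, 28, 29, 30]
|A union B| = 12
Jaccard = 2/12 = 1/6

1/6


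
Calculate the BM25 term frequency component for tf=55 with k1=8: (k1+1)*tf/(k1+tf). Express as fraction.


BM25 TF component = (k1+1)*tf / (k1+tf)
k1 = 8, tf = 55
Numerator = (8+1)*55 = 495
Denominator = 8 + 55 = 63
= 495/63 = 55/7

55/7


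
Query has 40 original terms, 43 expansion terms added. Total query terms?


Original terms: 40
Expansion terms: 43
Total = 40 + 43 = 83

83


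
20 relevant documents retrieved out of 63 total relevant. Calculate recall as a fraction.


Recall = retrieved_relevant / total_relevant
= 20 / 63
= 20 / (20 + 43)
= 20/63

20/63


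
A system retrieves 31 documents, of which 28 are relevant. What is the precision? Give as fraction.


Precision = relevant_retrieved / total_retrieved
= 28 / 31
= 28 / (28 + 3)
= 28/31

28/31


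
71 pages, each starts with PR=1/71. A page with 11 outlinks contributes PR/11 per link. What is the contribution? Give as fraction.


Initial PR = 1/71 = 1/71
Outlinks = 11
Contribution per link = PR / outlinks
= 1/71 / 11
= 1/781

1/781


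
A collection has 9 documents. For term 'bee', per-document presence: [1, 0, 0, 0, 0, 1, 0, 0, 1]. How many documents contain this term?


Checking each document for 'bee':
Doc 1: present
Doc 2: absent
Doc 3: absent
Doc 4: absent
Doc 5: absent
Doc 6: present
Doc 7: absent
Doc 8: absent
Doc 9: present
df = sum of presences = 1 + 0 + 0 + 0 + 0 + 1 + 0 + 0 + 1 = 3

3


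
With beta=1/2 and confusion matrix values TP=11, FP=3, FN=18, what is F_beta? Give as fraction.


P = TP/(TP+FP) = 11/14 = 11/14
R = TP/(TP+FN) = 11/29 = 11/29
beta^2 = 1/2^2 = 1/4
(1 + beta^2) = 5/4
Numerator = (1+beta^2)*P*R = 605/1624
Denominator = beta^2*P + R = 11/56 + 11/29 = 935/1624
F_beta = 11/17

11/17


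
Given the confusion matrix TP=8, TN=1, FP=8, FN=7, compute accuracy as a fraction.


Accuracy = (TP + TN) / (TP + TN + FP + FN)
TP + TN = 8 + 1 = 9
Total = 8 + 1 + 8 + 7 = 24
Accuracy = 9 / 24 = 3/8

3/8


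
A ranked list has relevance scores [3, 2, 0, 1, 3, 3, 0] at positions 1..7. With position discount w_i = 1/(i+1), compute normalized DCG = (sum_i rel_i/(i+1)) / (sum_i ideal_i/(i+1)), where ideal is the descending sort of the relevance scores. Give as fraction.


Position discount weights w_i = 1/(i+1) for i=1..7:
Weights = [1/2, 1/3, 1/4, 1/5, 1/6, 1/7, 1/8]
Actual relevance: [3, 2, 0, 1, 3, 3, 0]
DCG = 3/2 + 2/3 + 0/4 + 1/5 + 3/6 + 3/7 + 0/8 = 346/105
Ideal relevance (sorted desc): [3, 3, 3, 2, 1, 0, 0]
Ideal DCG = 3/2 + 3/3 + 3/4 + 2/5 + 1/6 + 0/7 + 0/8 = 229/60
nDCG = DCG / ideal_DCG = 346/105 / 229/60 = 1384/1603

1384/1603


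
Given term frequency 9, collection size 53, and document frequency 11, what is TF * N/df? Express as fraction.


TF * (N/df)
= 9 * (53/11)
= 9 * 53/11
= 477/11

477/11


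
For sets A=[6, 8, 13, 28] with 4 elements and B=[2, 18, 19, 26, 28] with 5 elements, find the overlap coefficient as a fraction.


A intersect B = [28]
|A intersect B| = 1
min(|A|, |B|) = min(4, 5) = 4
Overlap = 1 / 4 = 1/4

1/4


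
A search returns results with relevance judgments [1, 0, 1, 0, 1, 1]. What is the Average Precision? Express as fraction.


Computing P@k for each relevant position:
Position 1: relevant, P@1 = 1/1 = 1
Position 2: not relevant
Position 3: relevant, P@3 = 2/3 = 2/3
Position 4: not relevant
Position 5: relevant, P@5 = 3/5 = 3/5
Position 6: relevant, P@6 = 4/6 = 2/3
Sum of P@k = 1 + 2/3 + 3/5 + 2/3 = 44/15
AP = 44/15 / 4 = 11/15

11/15


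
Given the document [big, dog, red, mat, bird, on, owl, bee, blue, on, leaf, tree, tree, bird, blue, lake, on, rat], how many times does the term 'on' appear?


Document has 18 words
Scanning for 'on':
Found at positions: [5, 9, 16]
Count = 3

3


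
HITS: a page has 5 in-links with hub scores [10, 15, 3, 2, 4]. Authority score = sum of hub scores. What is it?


Authority = sum of hub scores of in-linkers
In-link 1: hub score = 10
In-link 2: hub score = 15
In-link 3: hub score = 3
In-link 4: hub score = 2
In-link 5: hub score = 4
Authority = 10 + 15 + 3 + 2 + 4 = 34

34


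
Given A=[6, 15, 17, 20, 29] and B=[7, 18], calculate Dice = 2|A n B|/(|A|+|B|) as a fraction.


A intersect B = []
|A intersect B| = 0
|A| = 5, |B| = 2
Dice = 2*0 / (5+2)
= 0 / 7 = 0

0


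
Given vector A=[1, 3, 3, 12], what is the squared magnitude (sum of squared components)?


|A|^2 = sum of squared components
A[0]^2 = 1^2 = 1
A[1]^2 = 3^2 = 9
A[2]^2 = 3^2 = 9
A[3]^2 = 12^2 = 144
Sum = 1 + 9 + 9 + 144 = 163

163


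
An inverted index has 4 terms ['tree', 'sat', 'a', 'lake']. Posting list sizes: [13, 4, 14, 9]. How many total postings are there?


Summing posting list sizes:
'tree': 13 postings
'sat': 4 postings
'a': 14 postings
'lake': 9 postings
Total = 13 + 4 + 14 + 9 = 40

40


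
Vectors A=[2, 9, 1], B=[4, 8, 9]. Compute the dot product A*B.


Dot product = sum of element-wise products
A[0]*B[0] = 2*4 = 8
A[1]*B[1] = 9*8 = 72
A[2]*B[2] = 1*9 = 9
Sum = 8 + 72 + 9 = 89

89


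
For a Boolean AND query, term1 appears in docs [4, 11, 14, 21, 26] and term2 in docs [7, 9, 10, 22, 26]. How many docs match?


Boolean AND: find intersection of posting lists
term1 docs: [4, 11, 14, 21, 26]
term2 docs: [7, 9, 10, 22, 26]
Intersection: [26]
|intersection| = 1

1


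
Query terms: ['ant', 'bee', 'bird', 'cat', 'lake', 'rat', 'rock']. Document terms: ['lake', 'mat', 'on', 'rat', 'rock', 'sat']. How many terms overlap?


Query terms: ['ant', 'bee', 'bird', 'cat', 'lake', 'rat', 'rock']
Document terms: ['lake', 'mat', 'on', 'rat', 'rock', 'sat']
Common terms: ['lake', 'rat', 'rock']
Overlap count = 3

3


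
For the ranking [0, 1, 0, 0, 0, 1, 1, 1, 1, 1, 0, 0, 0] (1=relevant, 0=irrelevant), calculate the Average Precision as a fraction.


Computing P@k for each relevant position:
Position 1: not relevant
Position 2: relevant, P@2 = 1/2 = 1/2
Position 3: not relevant
Position 4: not relevant
Position 5: not relevant
Position 6: relevant, P@6 = 2/6 = 1/3
Position 7: relevant, P@7 = 3/7 = 3/7
Position 8: relevant, P@8 = 4/8 = 1/2
Position 9: relevant, P@9 = 5/9 = 5/9
Position 10: relevant, P@10 = 6/10 = 3/5
Position 11: not relevant
Position 12: not relevant
Position 13: not relevant
Sum of P@k = 1/2 + 1/3 + 3/7 + 1/2 + 5/9 + 3/5 = 919/315
AP = 919/315 / 6 = 919/1890

919/1890


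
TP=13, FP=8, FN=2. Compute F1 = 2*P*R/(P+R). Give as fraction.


F1 = 2 * P * R / (P + R)
P = TP/(TP+FP) = 13/21 = 13/21
R = TP/(TP+FN) = 13/15 = 13/15
2 * P * R = 2 * 13/21 * 13/15 = 338/315
P + R = 13/21 + 13/15 = 52/35
F1 = 338/315 / 52/35 = 13/18

13/18


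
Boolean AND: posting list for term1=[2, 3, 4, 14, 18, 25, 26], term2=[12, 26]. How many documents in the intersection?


Boolean AND: find intersection of posting lists
term1 docs: [2, 3, 4, 14, 18, 25, 26]
term2 docs: [12, 26]
Intersection: [26]
|intersection| = 1

1


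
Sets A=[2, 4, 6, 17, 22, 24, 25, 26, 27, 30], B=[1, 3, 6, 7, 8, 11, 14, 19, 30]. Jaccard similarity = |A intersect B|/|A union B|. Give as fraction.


A intersect B = [6, 30]
|A intersect B| = 2
A union B = [1, 2, 3, 4, 6, 7, 8, 11, 14, 17, 19, 22, 24, 25, 26, 27, 30]
|A union B| = 17
Jaccard = 2/17 = 2/17

2/17


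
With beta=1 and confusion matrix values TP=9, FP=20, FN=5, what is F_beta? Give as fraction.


P = TP/(TP+FP) = 9/29 = 9/29
R = TP/(TP+FN) = 9/14 = 9/14
beta^2 = 1^2 = 1
(1 + beta^2) = 2
Numerator = (1+beta^2)*P*R = 81/203
Denominator = beta^2*P + R = 9/29 + 9/14 = 387/406
F_beta = 18/43

18/43


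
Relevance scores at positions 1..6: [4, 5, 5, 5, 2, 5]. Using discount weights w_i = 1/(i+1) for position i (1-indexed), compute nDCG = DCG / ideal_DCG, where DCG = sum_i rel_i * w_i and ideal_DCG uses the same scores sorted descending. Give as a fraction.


Position discount weights w_i = 1/(i+1) for i=1..6:
Weights = [1/2, 1/3, 1/4, 1/5, 1/6, 1/7]
Actual relevance: [4, 5, 5, 5, 2, 5]
DCG = 4/2 + 5/3 + 5/4 + 5/5 + 2/6 + 5/7 = 195/28
Ideal relevance (sorted desc): [5, 5, 5, 5, 4, 2]
Ideal DCG = 5/2 + 5/3 + 5/4 + 5/5 + 4/6 + 2/7 = 619/84
nDCG = DCG / ideal_DCG = 195/28 / 619/84 = 585/619

585/619


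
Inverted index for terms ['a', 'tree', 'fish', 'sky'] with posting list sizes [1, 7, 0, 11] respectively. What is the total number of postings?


Summing posting list sizes:
'a': 1 postings
'tree': 7 postings
'fish': 0 postings
'sky': 11 postings
Total = 1 + 7 + 0 + 11 = 19

19


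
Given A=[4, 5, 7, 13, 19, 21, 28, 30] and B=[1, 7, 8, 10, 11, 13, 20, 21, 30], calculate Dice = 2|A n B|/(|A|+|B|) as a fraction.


A intersect B = [7, 13, 21, 30]
|A intersect B| = 4
|A| = 8, |B| = 9
Dice = 2*4 / (8+9)
= 8 / 17 = 8/17

8/17


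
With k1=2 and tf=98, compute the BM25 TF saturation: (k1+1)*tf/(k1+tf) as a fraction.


BM25 TF component = (k1+1)*tf / (k1+tf)
k1 = 2, tf = 98
Numerator = (2+1)*98 = 294
Denominator = 2 + 98 = 100
= 294/100 = 147/50

147/50


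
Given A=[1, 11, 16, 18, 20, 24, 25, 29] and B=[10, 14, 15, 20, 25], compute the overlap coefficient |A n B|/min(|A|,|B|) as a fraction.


A intersect B = [20, 25]
|A intersect B| = 2
min(|A|, |B|) = min(8, 5) = 5
Overlap = 2 / 5 = 2/5

2/5


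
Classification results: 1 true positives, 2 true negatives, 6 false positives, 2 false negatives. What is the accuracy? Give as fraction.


Accuracy = (TP + TN) / (TP + TN + FP + FN)
TP + TN = 1 + 2 = 3
Total = 1 + 2 + 6 + 2 = 11
Accuracy = 3 / 11 = 3/11

3/11


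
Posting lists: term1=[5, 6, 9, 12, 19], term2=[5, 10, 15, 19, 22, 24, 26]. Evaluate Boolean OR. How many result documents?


Boolean OR: find union of posting lists
term1 docs: [5, 6, 9, 12, 19]
term2 docs: [5, 10, 15, 19, 22, 24, 26]
Union: [5, 6, 9, 10, 12, 15, 19, 22, 24, 26]
|union| = 10

10


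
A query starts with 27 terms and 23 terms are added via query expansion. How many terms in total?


Original terms: 27
Expansion terms: 23
Total = 27 + 23 = 50

50


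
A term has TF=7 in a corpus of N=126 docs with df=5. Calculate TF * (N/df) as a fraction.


TF * (N/df)
= 7 * (126/5)
= 7 * 126/5
= 882/5

882/5


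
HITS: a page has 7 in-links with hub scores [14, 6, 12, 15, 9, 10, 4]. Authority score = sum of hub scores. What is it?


Authority = sum of hub scores of in-linkers
In-link 1: hub score = 14
In-link 2: hub score = 6
In-link 3: hub score = 12
In-link 4: hub score = 15
In-link 5: hub score = 9
In-link 6: hub score = 10
In-link 7: hub score = 4
Authority = 14 + 6 + 12 + 15 + 9 + 10 + 4 = 70

70


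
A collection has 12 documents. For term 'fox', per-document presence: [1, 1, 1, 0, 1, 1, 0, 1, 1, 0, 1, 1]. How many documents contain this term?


Checking each document for 'fox':
Doc 1: present
Doc 2: present
Doc 3: present
Doc 4: absent
Doc 5: present
Doc 6: present
Doc 7: absent
Doc 8: present
Doc 9: present
Doc 10: absent
Doc 11: present
Doc 12: present
df = sum of presences = 1 + 1 + 1 + 0 + 1 + 1 + 0 + 1 + 1 + 0 + 1 + 1 = 9

9


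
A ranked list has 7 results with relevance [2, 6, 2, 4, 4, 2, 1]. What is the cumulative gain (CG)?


Cumulative Gain = sum of relevance scores
Position 1: rel=2, running sum=2
Position 2: rel=6, running sum=8
Position 3: rel=2, running sum=10
Position 4: rel=4, running sum=14
Position 5: rel=4, running sum=18
Position 6: rel=2, running sum=20
Position 7: rel=1, running sum=21
CG = 21

21


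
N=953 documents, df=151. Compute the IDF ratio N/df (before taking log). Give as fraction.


IDF ratio = N / df
= 953 / 151
= 953/151

953/151


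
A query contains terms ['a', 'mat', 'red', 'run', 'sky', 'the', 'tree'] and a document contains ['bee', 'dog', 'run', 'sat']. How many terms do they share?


Query terms: ['a', 'mat', 'red', 'run', 'sky', 'the', 'tree']
Document terms: ['bee', 'dog', 'run', 'sat']
Common terms: ['run']
Overlap count = 1

1


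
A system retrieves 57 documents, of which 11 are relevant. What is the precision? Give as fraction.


Precision = relevant_retrieved / total_retrieved
= 11 / 57
= 11 / (11 + 46)
= 11/57

11/57


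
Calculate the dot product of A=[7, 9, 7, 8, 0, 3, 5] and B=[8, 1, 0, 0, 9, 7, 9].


Dot product = sum of element-wise products
A[0]*B[0] = 7*8 = 56
A[1]*B[1] = 9*1 = 9
A[2]*B[2] = 7*0 = 0
A[3]*B[3] = 8*0 = 0
A[4]*B[4] = 0*9 = 0
A[5]*B[5] = 3*7 = 21
A[6]*B[6] = 5*9 = 45
Sum = 56 + 9 + 0 + 0 + 0 + 21 + 45 = 131

131


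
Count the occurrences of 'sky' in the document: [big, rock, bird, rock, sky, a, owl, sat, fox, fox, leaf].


Document has 11 words
Scanning for 'sky':
Found at positions: [4]
Count = 1

1


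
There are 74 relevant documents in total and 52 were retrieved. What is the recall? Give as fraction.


Recall = retrieved_relevant / total_relevant
= 52 / 74
= 52 / (52 + 22)
= 26/37

26/37


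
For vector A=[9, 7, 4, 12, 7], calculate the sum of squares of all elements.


|A|^2 = sum of squared components
A[0]^2 = 9^2 = 81
A[1]^2 = 7^2 = 49
A[2]^2 = 4^2 = 16
A[3]^2 = 12^2 = 144
A[4]^2 = 7^2 = 49
Sum = 81 + 49 + 16 + 144 + 49 = 339

339


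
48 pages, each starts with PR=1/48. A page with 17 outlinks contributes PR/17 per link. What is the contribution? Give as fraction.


Initial PR = 1/48 = 1/48
Outlinks = 17
Contribution per link = PR / outlinks
= 1/48 / 17
= 1/816

1/816


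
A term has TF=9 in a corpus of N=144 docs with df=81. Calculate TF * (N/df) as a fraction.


TF * (N/df)
= 9 * (144/81)
= 9 * 16/9
= 16

16


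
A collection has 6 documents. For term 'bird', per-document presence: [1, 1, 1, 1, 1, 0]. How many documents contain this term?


Checking each document for 'bird':
Doc 1: present
Doc 2: present
Doc 3: present
Doc 4: present
Doc 5: present
Doc 6: absent
df = sum of presences = 1 + 1 + 1 + 1 + 1 + 0 = 5

5


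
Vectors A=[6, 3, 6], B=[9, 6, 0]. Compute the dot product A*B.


Dot product = sum of element-wise products
A[0]*B[0] = 6*9 = 54
A[1]*B[1] = 3*6 = 18
A[2]*B[2] = 6*0 = 0
Sum = 54 + 18 + 0 = 72

72


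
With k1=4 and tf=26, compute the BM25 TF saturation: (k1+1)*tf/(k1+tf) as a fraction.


BM25 TF component = (k1+1)*tf / (k1+tf)
k1 = 4, tf = 26
Numerator = (4+1)*26 = 130
Denominator = 4 + 26 = 30
= 130/30 = 13/3

13/3


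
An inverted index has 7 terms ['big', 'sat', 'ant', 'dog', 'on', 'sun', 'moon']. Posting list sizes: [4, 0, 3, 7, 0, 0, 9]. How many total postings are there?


Summing posting list sizes:
'big': 4 postings
'sat': 0 postings
'ant': 3 postings
'dog': 7 postings
'on': 0 postings
'sun': 0 postings
'moon': 9 postings
Total = 4 + 0 + 3 + 7 + 0 + 0 + 9 = 23

23


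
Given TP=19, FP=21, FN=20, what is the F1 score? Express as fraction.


F1 = 2 * P * R / (P + R)
P = TP/(TP+FP) = 19/40 = 19/40
R = TP/(TP+FN) = 19/39 = 19/39
2 * P * R = 2 * 19/40 * 19/39 = 361/780
P + R = 19/40 + 19/39 = 1501/1560
F1 = 361/780 / 1501/1560 = 38/79

38/79


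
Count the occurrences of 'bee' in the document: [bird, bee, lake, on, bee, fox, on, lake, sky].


Document has 9 words
Scanning for 'bee':
Found at positions: [1, 4]
Count = 2

2


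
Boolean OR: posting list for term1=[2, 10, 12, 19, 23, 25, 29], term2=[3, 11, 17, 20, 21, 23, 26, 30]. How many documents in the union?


Boolean OR: find union of posting lists
term1 docs: [2, 10, 12, 19, 23, 25, 29]
term2 docs: [3, 11, 17, 20, 21, 23, 26, 30]
Union: [2, 3, 10, 11, 12, 17, 19, 20, 21, 23, 25, 26, 29, 30]
|union| = 14

14


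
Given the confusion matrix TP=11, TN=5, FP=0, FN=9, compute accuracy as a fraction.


Accuracy = (TP + TN) / (TP + TN + FP + FN)
TP + TN = 11 + 5 = 16
Total = 11 + 5 + 0 + 9 = 25
Accuracy = 16 / 25 = 16/25

16/25


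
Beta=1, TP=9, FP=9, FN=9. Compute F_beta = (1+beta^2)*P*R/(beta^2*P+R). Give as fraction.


P = TP/(TP+FP) = 9/18 = 1/2
R = TP/(TP+FN) = 9/18 = 1/2
beta^2 = 1^2 = 1
(1 + beta^2) = 2
Numerator = (1+beta^2)*P*R = 1/2
Denominator = beta^2*P + R = 1/2 + 1/2 = 1
F_beta = 1/2

1/2


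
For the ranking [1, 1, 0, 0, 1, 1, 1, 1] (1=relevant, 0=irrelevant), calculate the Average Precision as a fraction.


Computing P@k for each relevant position:
Position 1: relevant, P@1 = 1/1 = 1
Position 2: relevant, P@2 = 2/2 = 1
Position 3: not relevant
Position 4: not relevant
Position 5: relevant, P@5 = 3/5 = 3/5
Position 6: relevant, P@6 = 4/6 = 2/3
Position 7: relevant, P@7 = 5/7 = 5/7
Position 8: relevant, P@8 = 6/8 = 3/4
Sum of P@k = 1 + 1 + 3/5 + 2/3 + 5/7 + 3/4 = 1987/420
AP = 1987/420 / 6 = 1987/2520

1987/2520


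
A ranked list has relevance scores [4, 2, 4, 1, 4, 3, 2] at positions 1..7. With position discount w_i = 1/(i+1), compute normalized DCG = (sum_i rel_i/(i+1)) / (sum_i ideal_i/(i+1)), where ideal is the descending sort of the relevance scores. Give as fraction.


Position discount weights w_i = 1/(i+1) for i=1..7:
Weights = [1/2, 1/3, 1/4, 1/5, 1/6, 1/7, 1/8]
Actual relevance: [4, 2, 4, 1, 4, 3, 2]
DCG = 4/2 + 2/3 + 4/4 + 1/5 + 4/6 + 3/7 + 2/8 = 2189/420
Ideal relevance (sorted desc): [4, 4, 4, 3, 2, 2, 1]
Ideal DCG = 4/2 + 4/3 + 4/4 + 3/5 + 2/6 + 2/7 + 1/8 = 4769/840
nDCG = DCG / ideal_DCG = 2189/420 / 4769/840 = 4378/4769

4378/4769


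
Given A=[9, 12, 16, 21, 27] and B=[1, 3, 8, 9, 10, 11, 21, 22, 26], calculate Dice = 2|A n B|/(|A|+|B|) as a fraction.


A intersect B = [9, 21]
|A intersect B| = 2
|A| = 5, |B| = 9
Dice = 2*2 / (5+9)
= 4 / 14 = 2/7

2/7


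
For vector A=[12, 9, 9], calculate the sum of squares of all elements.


|A|^2 = sum of squared components
A[0]^2 = 12^2 = 144
A[1]^2 = 9^2 = 81
A[2]^2 = 9^2 = 81
Sum = 144 + 81 + 81 = 306

306


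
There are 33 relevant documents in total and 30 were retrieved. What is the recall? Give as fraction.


Recall = retrieved_relevant / total_relevant
= 30 / 33
= 30 / (30 + 3)
= 10/11

10/11


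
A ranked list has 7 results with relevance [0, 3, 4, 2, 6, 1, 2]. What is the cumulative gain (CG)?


Cumulative Gain = sum of relevance scores
Position 1: rel=0, running sum=0
Position 2: rel=3, running sum=3
Position 3: rel=4, running sum=7
Position 4: rel=2, running sum=9
Position 5: rel=6, running sum=15
Position 6: rel=1, running sum=16
Position 7: rel=2, running sum=18
CG = 18

18


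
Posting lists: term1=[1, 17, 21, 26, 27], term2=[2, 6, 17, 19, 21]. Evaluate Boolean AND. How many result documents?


Boolean AND: find intersection of posting lists
term1 docs: [1, 17, 21, 26, 27]
term2 docs: [2, 6, 17, 19, 21]
Intersection: [17, 21]
|intersection| = 2

2


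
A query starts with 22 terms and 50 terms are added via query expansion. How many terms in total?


Original terms: 22
Expansion terms: 50
Total = 22 + 50 = 72

72


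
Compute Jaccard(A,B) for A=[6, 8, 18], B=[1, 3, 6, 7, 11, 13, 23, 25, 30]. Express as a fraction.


A intersect B = [6]
|A intersect B| = 1
A union B = [1, 3, 6, 7, 8, 11, 13, 18, 23, 25, 30]
|A union B| = 11
Jaccard = 1/11 = 1/11

1/11


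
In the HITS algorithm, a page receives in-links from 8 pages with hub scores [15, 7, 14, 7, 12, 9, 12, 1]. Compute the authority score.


Authority = sum of hub scores of in-linkers
In-link 1: hub score = 15
In-link 2: hub score = 7
In-link 3: hub score = 14
In-link 4: hub score = 7
In-link 5: hub score = 12
In-link 6: hub score = 9
In-link 7: hub score = 12
In-link 8: hub score = 1
Authority = 15 + 7 + 14 + 7 + 12 + 9 + 12 + 1 = 77

77


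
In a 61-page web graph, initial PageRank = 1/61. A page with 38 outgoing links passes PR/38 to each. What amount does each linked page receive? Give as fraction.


Initial PR = 1/61 = 1/61
Outlinks = 38
Contribution per link = PR / outlinks
= 1/61 / 38
= 1/2318

1/2318


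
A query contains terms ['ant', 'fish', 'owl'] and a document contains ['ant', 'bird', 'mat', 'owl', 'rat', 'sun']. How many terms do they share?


Query terms: ['ant', 'fish', 'owl']
Document terms: ['ant', 'bird', 'mat', 'owl', 'rat', 'sun']
Common terms: ['ant', 'owl']
Overlap count = 2

2


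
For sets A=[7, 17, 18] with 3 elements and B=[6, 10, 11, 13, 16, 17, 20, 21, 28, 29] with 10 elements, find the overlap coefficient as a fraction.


A intersect B = [17]
|A intersect B| = 1
min(|A|, |B|) = min(3, 10) = 3
Overlap = 1 / 3 = 1/3

1/3


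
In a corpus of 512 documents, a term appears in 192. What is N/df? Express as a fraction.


IDF ratio = N / df
= 512 / 192
= 8/3

8/3


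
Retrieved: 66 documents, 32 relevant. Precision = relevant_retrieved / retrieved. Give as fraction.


Precision = relevant_retrieved / total_retrieved
= 32 / 66
= 32 / (32 + 34)
= 16/33

16/33


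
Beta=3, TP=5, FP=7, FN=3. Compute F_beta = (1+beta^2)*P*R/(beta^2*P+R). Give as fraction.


P = TP/(TP+FP) = 5/12 = 5/12
R = TP/(TP+FN) = 5/8 = 5/8
beta^2 = 3^2 = 9
(1 + beta^2) = 10
Numerator = (1+beta^2)*P*R = 125/48
Denominator = beta^2*P + R = 15/4 + 5/8 = 35/8
F_beta = 25/42

25/42


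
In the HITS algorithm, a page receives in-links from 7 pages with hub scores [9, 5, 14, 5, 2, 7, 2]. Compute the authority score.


Authority = sum of hub scores of in-linkers
In-link 1: hub score = 9
In-link 2: hub score = 5
In-link 3: hub score = 14
In-link 4: hub score = 5
In-link 5: hub score = 2
In-link 6: hub score = 7
In-link 7: hub score = 2
Authority = 9 + 5 + 14 + 5 + 2 + 7 + 2 = 44

44


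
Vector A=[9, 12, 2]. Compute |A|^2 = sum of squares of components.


|A|^2 = sum of squared components
A[0]^2 = 9^2 = 81
A[1]^2 = 12^2 = 144
A[2]^2 = 2^2 = 4
Sum = 81 + 144 + 4 = 229

229


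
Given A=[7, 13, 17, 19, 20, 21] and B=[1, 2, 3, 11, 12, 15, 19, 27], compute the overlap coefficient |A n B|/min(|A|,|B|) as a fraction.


A intersect B = [19]
|A intersect B| = 1
min(|A|, |B|) = min(6, 8) = 6
Overlap = 1 / 6 = 1/6

1/6


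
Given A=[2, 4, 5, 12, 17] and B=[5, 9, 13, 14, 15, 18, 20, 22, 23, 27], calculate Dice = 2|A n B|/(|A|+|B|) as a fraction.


A intersect B = [5]
|A intersect B| = 1
|A| = 5, |B| = 10
Dice = 2*1 / (5+10)
= 2 / 15 = 2/15

2/15


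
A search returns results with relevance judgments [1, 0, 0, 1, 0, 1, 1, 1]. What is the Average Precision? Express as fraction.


Computing P@k for each relevant position:
Position 1: relevant, P@1 = 1/1 = 1
Position 2: not relevant
Position 3: not relevant
Position 4: relevant, P@4 = 2/4 = 1/2
Position 5: not relevant
Position 6: relevant, P@6 = 3/6 = 1/2
Position 7: relevant, P@7 = 4/7 = 4/7
Position 8: relevant, P@8 = 5/8 = 5/8
Sum of P@k = 1 + 1/2 + 1/2 + 4/7 + 5/8 = 179/56
AP = 179/56 / 5 = 179/280

179/280


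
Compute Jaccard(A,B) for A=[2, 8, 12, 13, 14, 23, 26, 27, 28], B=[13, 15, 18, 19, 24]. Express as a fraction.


A intersect B = [13]
|A intersect B| = 1
A union B = [2, 8, 12, 13, 14, 15, 18, 19, 23, 24, 26, 27, 28]
|A union B| = 13
Jaccard = 1/13 = 1/13

1/13


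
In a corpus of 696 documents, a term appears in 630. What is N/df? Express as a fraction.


IDF ratio = N / df
= 696 / 630
= 116/105

116/105


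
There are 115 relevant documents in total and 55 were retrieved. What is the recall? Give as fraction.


Recall = retrieved_relevant / total_relevant
= 55 / 115
= 55 / (55 + 60)
= 11/23

11/23


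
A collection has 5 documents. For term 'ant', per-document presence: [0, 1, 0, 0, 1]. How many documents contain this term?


Checking each document for 'ant':
Doc 1: absent
Doc 2: present
Doc 3: absent
Doc 4: absent
Doc 5: present
df = sum of presences = 0 + 1 + 0 + 0 + 1 = 2

2


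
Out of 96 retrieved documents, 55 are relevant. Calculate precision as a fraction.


Precision = relevant_retrieved / total_retrieved
= 55 / 96
= 55 / (55 + 41)
= 55/96

55/96


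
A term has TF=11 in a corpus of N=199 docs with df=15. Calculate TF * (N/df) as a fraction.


TF * (N/df)
= 11 * (199/15)
= 11 * 199/15
= 2189/15

2189/15


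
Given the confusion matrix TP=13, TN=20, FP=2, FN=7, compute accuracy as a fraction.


Accuracy = (TP + TN) / (TP + TN + FP + FN)
TP + TN = 13 + 20 = 33
Total = 13 + 20 + 2 + 7 = 42
Accuracy = 33 / 42 = 11/14

11/14


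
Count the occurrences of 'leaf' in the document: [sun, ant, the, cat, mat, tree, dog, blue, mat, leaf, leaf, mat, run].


Document has 13 words
Scanning for 'leaf':
Found at positions: [9, 10]
Count = 2

2


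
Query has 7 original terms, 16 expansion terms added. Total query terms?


Original terms: 7
Expansion terms: 16
Total = 7 + 16 = 23

23


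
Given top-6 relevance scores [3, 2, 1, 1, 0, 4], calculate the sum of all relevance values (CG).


Cumulative Gain = sum of relevance scores
Position 1: rel=3, running sum=3
Position 2: rel=2, running sum=5
Position 3: rel=1, running sum=6
Position 4: rel=1, running sum=7
Position 5: rel=0, running sum=7
Position 6: rel=4, running sum=11
CG = 11

11


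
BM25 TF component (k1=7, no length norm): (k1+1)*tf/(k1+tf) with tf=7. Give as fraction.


BM25 TF component = (k1+1)*tf / (k1+tf)
k1 = 7, tf = 7
Numerator = (7+1)*7 = 56
Denominator = 7 + 7 = 14
= 56/14 = 4

4


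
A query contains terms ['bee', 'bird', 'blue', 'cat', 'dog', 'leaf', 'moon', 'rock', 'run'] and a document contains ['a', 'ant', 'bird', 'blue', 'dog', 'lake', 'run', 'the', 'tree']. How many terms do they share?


Query terms: ['bee', 'bird', 'blue', 'cat', 'dog', 'leaf', 'moon', 'rock', 'run']
Document terms: ['a', 'ant', 'bird', 'blue', 'dog', 'lake', 'run', 'the', 'tree']
Common terms: ['bird', 'blue', 'dog', 'run']
Overlap count = 4

4


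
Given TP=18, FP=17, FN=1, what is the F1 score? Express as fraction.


F1 = 2 * P * R / (P + R)
P = TP/(TP+FP) = 18/35 = 18/35
R = TP/(TP+FN) = 18/19 = 18/19
2 * P * R = 2 * 18/35 * 18/19 = 648/665
P + R = 18/35 + 18/19 = 972/665
F1 = 648/665 / 972/665 = 2/3

2/3


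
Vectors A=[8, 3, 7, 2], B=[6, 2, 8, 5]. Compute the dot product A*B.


Dot product = sum of element-wise products
A[0]*B[0] = 8*6 = 48
A[1]*B[1] = 3*2 = 6
A[2]*B[2] = 7*8 = 56
A[3]*B[3] = 2*5 = 10
Sum = 48 + 6 + 56 + 10 = 120

120


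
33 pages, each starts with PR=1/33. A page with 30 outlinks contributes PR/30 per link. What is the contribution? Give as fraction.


Initial PR = 1/33 = 1/33
Outlinks = 30
Contribution per link = PR / outlinks
= 1/33 / 30
= 1/990

1/990


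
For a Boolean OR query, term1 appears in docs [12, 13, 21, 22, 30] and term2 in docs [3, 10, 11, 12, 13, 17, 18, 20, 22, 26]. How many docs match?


Boolean OR: find union of posting lists
term1 docs: [12, 13, 21, 22, 30]
term2 docs: [3, 10, 11, 12, 13, 17, 18, 20, 22, 26]
Union: [3, 10, 11, 12, 13, 17, 18, 20, 21, 22, 26, 30]
|union| = 12

12


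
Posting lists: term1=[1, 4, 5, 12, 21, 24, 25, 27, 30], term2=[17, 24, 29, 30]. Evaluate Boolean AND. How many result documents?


Boolean AND: find intersection of posting lists
term1 docs: [1, 4, 5, 12, 21, 24, 25, 27, 30]
term2 docs: [17, 24, 29, 30]
Intersection: [24, 30]
|intersection| = 2

2


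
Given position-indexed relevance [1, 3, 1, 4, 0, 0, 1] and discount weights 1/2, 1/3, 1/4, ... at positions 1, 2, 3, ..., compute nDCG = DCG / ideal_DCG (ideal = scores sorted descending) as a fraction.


Position discount weights w_i = 1/(i+1) for i=1..7:
Weights = [1/2, 1/3, 1/4, 1/5, 1/6, 1/7, 1/8]
Actual relevance: [1, 3, 1, 4, 0, 0, 1]
DCG = 1/2 + 3/3 + 1/4 + 4/5 + 0/6 + 0/7 + 1/8 = 107/40
Ideal relevance (sorted desc): [4, 3, 1, 1, 1, 0, 0]
Ideal DCG = 4/2 + 3/3 + 1/4 + 1/5 + 1/6 + 0/7 + 0/8 = 217/60
nDCG = DCG / ideal_DCG = 107/40 / 217/60 = 321/434

321/434


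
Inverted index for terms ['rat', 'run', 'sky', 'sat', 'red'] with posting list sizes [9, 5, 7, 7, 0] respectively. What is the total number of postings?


Summing posting list sizes:
'rat': 9 postings
'run': 5 postings
'sky': 7 postings
'sat': 7 postings
'red': 0 postings
Total = 9 + 5 + 7 + 7 + 0 = 28

28


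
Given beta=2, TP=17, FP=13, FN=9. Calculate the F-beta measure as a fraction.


P = TP/(TP+FP) = 17/30 = 17/30
R = TP/(TP+FN) = 17/26 = 17/26
beta^2 = 2^2 = 4
(1 + beta^2) = 5
Numerator = (1+beta^2)*P*R = 289/156
Denominator = beta^2*P + R = 34/15 + 17/26 = 1139/390
F_beta = 85/134

85/134


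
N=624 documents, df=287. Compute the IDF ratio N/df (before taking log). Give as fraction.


IDF ratio = N / df
= 624 / 287
= 624/287

624/287


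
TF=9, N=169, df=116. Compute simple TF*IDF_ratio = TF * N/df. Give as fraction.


TF * (N/df)
= 9 * (169/116)
= 9 * 169/116
= 1521/116

1521/116


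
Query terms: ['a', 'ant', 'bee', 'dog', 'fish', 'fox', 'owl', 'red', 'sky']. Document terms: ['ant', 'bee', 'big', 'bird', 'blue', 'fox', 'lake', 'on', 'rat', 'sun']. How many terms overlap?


Query terms: ['a', 'ant', 'bee', 'dog', 'fish', 'fox', 'owl', 'red', 'sky']
Document terms: ['ant', 'bee', 'big', 'bird', 'blue', 'fox', 'lake', 'on', 'rat', 'sun']
Common terms: ['ant', 'bee', 'fox']
Overlap count = 3

3


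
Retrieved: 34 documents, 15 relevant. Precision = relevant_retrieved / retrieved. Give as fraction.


Precision = relevant_retrieved / total_retrieved
= 15 / 34
= 15 / (15 + 19)
= 15/34

15/34


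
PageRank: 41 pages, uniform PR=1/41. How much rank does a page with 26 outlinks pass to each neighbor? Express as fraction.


Initial PR = 1/41 = 1/41
Outlinks = 26
Contribution per link = PR / outlinks
= 1/41 / 26
= 1/1066

1/1066


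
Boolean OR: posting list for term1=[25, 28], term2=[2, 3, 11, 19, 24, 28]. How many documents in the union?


Boolean OR: find union of posting lists
term1 docs: [25, 28]
term2 docs: [2, 3, 11, 19, 24, 28]
Union: [2, 3, 11, 19, 24, 25, 28]
|union| = 7

7


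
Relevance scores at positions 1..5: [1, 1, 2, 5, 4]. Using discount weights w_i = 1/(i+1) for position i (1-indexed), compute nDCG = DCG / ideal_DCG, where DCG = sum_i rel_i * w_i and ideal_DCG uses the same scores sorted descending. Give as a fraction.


Position discount weights w_i = 1/(i+1) for i=1..5:
Weights = [1/2, 1/3, 1/4, 1/5, 1/6]
Actual relevance: [1, 1, 2, 5, 4]
DCG = 1/2 + 1/3 + 2/4 + 5/5 + 4/6 = 3
Ideal relevance (sorted desc): [5, 4, 2, 1, 1]
Ideal DCG = 5/2 + 4/3 + 2/4 + 1/5 + 1/6 = 47/10
nDCG = DCG / ideal_DCG = 3 / 47/10 = 30/47

30/47


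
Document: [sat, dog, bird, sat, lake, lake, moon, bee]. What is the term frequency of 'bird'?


Document has 8 words
Scanning for 'bird':
Found at positions: [2]
Count = 1

1


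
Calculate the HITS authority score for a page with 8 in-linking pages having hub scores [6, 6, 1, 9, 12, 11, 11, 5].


Authority = sum of hub scores of in-linkers
In-link 1: hub score = 6
In-link 2: hub score = 6
In-link 3: hub score = 1
In-link 4: hub score = 9
In-link 5: hub score = 12
In-link 6: hub score = 11
In-link 7: hub score = 11
In-link 8: hub score = 5
Authority = 6 + 6 + 1 + 9 + 12 + 11 + 11 + 5 = 61

61


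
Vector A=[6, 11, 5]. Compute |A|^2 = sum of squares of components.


|A|^2 = sum of squared components
A[0]^2 = 6^2 = 36
A[1]^2 = 11^2 = 121
A[2]^2 = 5^2 = 25
Sum = 36 + 121 + 25 = 182

182


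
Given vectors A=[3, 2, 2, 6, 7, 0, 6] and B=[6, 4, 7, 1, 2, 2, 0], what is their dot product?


Dot product = sum of element-wise products
A[0]*B[0] = 3*6 = 18
A[1]*B[1] = 2*4 = 8
A[2]*B[2] = 2*7 = 14
A[3]*B[3] = 6*1 = 6
A[4]*B[4] = 7*2 = 14
A[5]*B[5] = 0*2 = 0
A[6]*B[6] = 6*0 = 0
Sum = 18 + 8 + 14 + 6 + 14 + 0 + 0 = 60

60


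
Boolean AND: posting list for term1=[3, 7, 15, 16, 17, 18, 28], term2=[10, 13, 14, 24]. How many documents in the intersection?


Boolean AND: find intersection of posting lists
term1 docs: [3, 7, 15, 16, 17, 18, 28]
term2 docs: [10, 13, 14, 24]
Intersection: []
|intersection| = 0

0


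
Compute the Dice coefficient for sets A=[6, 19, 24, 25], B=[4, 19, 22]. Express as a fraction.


A intersect B = [19]
|A intersect B| = 1
|A| = 4, |B| = 3
Dice = 2*1 / (4+3)
= 2 / 7 = 2/7

2/7


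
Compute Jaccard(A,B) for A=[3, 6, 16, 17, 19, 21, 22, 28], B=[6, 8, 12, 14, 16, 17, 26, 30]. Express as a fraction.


A intersect B = [6, 16, 17]
|A intersect B| = 3
A union B = [3, 6, 8, 12, 14, 16, 17, 19, 21, 22, 26, 28, 30]
|A union B| = 13
Jaccard = 3/13 = 3/13

3/13


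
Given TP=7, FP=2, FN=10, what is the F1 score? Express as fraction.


F1 = 2 * P * R / (P + R)
P = TP/(TP+FP) = 7/9 = 7/9
R = TP/(TP+FN) = 7/17 = 7/17
2 * P * R = 2 * 7/9 * 7/17 = 98/153
P + R = 7/9 + 7/17 = 182/153
F1 = 98/153 / 182/153 = 7/13

7/13


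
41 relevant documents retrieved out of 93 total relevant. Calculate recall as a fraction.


Recall = retrieved_relevant / total_relevant
= 41 / 93
= 41 / (41 + 52)
= 41/93

41/93


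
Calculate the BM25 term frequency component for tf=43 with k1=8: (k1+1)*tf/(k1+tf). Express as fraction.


BM25 TF component = (k1+1)*tf / (k1+tf)
k1 = 8, tf = 43
Numerator = (8+1)*43 = 387
Denominator = 8 + 43 = 51
= 387/51 = 129/17

129/17


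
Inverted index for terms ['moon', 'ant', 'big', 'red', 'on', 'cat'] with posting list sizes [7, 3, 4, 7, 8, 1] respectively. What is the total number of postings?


Summing posting list sizes:
'moon': 7 postings
'ant': 3 postings
'big': 4 postings
'red': 7 postings
'on': 8 postings
'cat': 1 postings
Total = 7 + 3 + 4 + 7 + 8 + 1 = 30

30


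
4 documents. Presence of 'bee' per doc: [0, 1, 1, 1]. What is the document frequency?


Checking each document for 'bee':
Doc 1: absent
Doc 2: present
Doc 3: present
Doc 4: present
df = sum of presences = 0 + 1 + 1 + 1 = 3

3


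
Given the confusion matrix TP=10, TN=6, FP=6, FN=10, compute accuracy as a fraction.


Accuracy = (TP + TN) / (TP + TN + FP + FN)
TP + TN = 10 + 6 = 16
Total = 10 + 6 + 6 + 10 = 32
Accuracy = 16 / 32 = 1/2

1/2


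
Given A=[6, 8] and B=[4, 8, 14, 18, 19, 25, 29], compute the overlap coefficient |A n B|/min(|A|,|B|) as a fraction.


A intersect B = [8]
|A intersect B| = 1
min(|A|, |B|) = min(2, 7) = 2
Overlap = 1 / 2 = 1/2

1/2


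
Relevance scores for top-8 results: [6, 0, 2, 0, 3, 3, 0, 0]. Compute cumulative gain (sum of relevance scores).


Cumulative Gain = sum of relevance scores
Position 1: rel=6, running sum=6
Position 2: rel=0, running sum=6
Position 3: rel=2, running sum=8
Position 4: rel=0, running sum=8
Position 5: rel=3, running sum=11
Position 6: rel=3, running sum=14
Position 7: rel=0, running sum=14
Position 8: rel=0, running sum=14
CG = 14

14


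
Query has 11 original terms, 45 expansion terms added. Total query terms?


Original terms: 11
Expansion terms: 45
Total = 11 + 45 = 56

56


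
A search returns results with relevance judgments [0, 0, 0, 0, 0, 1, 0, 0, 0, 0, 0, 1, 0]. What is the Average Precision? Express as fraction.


Computing P@k for each relevant position:
Position 1: not relevant
Position 2: not relevant
Position 3: not relevant
Position 4: not relevant
Position 5: not relevant
Position 6: relevant, P@6 = 1/6 = 1/6
Position 7: not relevant
Position 8: not relevant
Position 9: not relevant
Position 10: not relevant
Position 11: not relevant
Position 12: relevant, P@12 = 2/12 = 1/6
Position 13: not relevant
Sum of P@k = 1/6 + 1/6 = 1/3
AP = 1/3 / 2 = 1/6

1/6


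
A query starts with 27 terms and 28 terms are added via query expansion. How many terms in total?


Original terms: 27
Expansion terms: 28
Total = 27 + 28 = 55

55


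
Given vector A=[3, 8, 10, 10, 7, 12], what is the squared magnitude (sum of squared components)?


|A|^2 = sum of squared components
A[0]^2 = 3^2 = 9
A[1]^2 = 8^2 = 64
A[2]^2 = 10^2 = 100
A[3]^2 = 10^2 = 100
A[4]^2 = 7^2 = 49
A[5]^2 = 12^2 = 144
Sum = 9 + 64 + 100 + 100 + 49 + 144 = 466

466
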